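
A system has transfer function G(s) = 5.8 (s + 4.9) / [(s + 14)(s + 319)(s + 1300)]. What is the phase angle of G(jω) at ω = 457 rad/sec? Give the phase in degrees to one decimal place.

∠(j457 + 4.9) = arctan(457/4.9) = 89.39°
∠(j457 + 14) = arctan(457/14) = 88.25°
∠(j457 + 319) = arctan(457/319) = 55.08°
∠(j457 + 1300) = arctan(457/1300) = 19.37°
∠G(j457) = 89.39° − (88.25° + 55.08° + 19.37°) = -73.31°

-73.3°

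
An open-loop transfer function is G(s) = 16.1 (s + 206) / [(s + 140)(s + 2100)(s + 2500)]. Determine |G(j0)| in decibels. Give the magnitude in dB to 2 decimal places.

G(0) = 16.1 × 206 / (140 × 2100 × 2500) = 4.5124e-06
20 log₁₀(4.5124e-06) = -106.912 dB

-106.91 dB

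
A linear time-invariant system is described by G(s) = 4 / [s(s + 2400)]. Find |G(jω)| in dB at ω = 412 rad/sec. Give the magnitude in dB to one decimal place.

-108.0 dB

|j412 + 2400| = √(412² + 2400²) = 2435
|j412| = 412
|G(j412)| = 4 / (2435 × 412) = 3.987e-06
20 log₁₀(3.987e-06) = -107.99 dB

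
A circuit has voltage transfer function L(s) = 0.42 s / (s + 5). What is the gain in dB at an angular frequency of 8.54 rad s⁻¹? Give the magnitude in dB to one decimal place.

|j8.54| = 8.54
|j8.54 + 5| = √(8.54² + 5²) = 9.896
|L(j8.54)| = 0.42 × 8.54 / 9.896 = 0.36245
20 log₁₀(0.36245) = -8.82 dB

-8.8 dB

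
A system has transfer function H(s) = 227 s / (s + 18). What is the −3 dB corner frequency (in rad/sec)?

For a single-pole high-pass, the −3 dB point is at the pole: ω = 18 rad/sec.

18 rad/sec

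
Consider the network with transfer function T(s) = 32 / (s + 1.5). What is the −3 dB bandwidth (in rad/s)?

1.5 rad/s

For a single-pole low-pass, the −3 dB point is at the pole: ω = 1.5 rad/s.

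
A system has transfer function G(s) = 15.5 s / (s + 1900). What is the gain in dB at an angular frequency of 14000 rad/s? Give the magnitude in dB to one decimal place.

|j14000| = 1.4e+04
|j14000 + 1900| = √(14000² + 1900²) = 1.413e+04
|G(j14000)| = 15.5 × 1.4e+04 / 1.413e+04 = 15.359
20 log₁₀(15.359) = 23.73 dB

23.7 dB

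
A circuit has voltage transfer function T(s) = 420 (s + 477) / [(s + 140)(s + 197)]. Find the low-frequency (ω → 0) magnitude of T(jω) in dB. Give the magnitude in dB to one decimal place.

17.2 dB

T(0) = 420 × 477 / (140 × 197) = 7.264
20 log₁₀(7.264) = 17.22 dB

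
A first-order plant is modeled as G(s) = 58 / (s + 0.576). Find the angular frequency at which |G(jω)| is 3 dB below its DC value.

0.576 rad/s

For a single-pole low-pass, the −3 dB point is at the pole: ω = 0.576 rad/s.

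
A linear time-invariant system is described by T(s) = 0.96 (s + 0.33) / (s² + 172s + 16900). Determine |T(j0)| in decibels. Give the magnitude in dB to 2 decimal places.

T(0) = 0.96 × 0.33 / 16900 = 1.8746e-05
20 log₁₀(1.8746e-05) = -94.542 dB

-94.54 dB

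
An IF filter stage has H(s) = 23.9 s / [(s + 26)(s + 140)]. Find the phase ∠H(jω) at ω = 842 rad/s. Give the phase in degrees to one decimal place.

-78.8°

∠(j842) = 90.00°
∠(j842 + 26) = arctan(842/26) = 88.23°
∠(j842 + 140) = arctan(842/140) = 80.56°
∠H(j842) = 90.00° − (88.23° + 80.56°) = -78.79°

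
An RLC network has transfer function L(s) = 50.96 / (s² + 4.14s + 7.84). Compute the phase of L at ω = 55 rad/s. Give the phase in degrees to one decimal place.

∠[(j55)² + 4.14(j55) + 7.84] = ∠[-3017.2 + j227.7] = 175.68°
∠L(j55) = −175.68° = -175.68°

-175.7°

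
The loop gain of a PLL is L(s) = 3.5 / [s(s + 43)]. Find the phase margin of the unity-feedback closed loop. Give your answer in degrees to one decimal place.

Gain crossover: |L(jω)| = 1 at ω ≈ 0.0814 rad/sec.
∠L(j0.0814) = −90° − arctan(0.0814/43) ≈ -90.11°
PM = 180° + (-90.11°) = 89.89°

89.9°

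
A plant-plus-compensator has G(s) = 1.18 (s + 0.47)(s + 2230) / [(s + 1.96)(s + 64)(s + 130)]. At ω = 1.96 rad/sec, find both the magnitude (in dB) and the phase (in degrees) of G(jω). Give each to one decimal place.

|j1.96 + 0.47| = √(1.96² + 0.47²) = 2.016
|j1.96 + 2230| = √(1.96² + 2230²) = 2230
|j1.96 + 1.96| = √(1.96² + 1.96²) = 2.772
|j1.96 + 64| = √(1.96² + 64²) = 64.03
|j1.96 + 130| = √(1.96² + 130²) = 130
|G(j1.96)| = 1.18 × 2.016 × 2230 / (2.772 × 64.03 × 130) = 0.22985
20 log₁₀(0.22985) = -12.77 dB
∠(j1.96 + 0.47) = arctan(1.96/0.47) = 76.52°
∠(j1.96 + 2230) = arctan(1.96/2230) = 0.05°
∠(j1.96 + 1.96) = arctan(1.96/1.96) = 45.00°
∠(j1.96 + 64) = arctan(1.96/64) = 1.75°
∠(j1.96 + 130) = arctan(1.96/130) = 0.86°
∠G(j1.96) = 76.52° + 0.05° − (45.00° + 1.75° + 0.86°) = 28.95°

|G| = -12.8 dB, ∠G = 28.9 deg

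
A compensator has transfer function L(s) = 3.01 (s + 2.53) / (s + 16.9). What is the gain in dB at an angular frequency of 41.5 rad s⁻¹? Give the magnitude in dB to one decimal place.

|j41.5 + 2.53| = √(41.5² + 2.53²) = 41.58
|j41.5 + 16.9| = √(41.5² + 16.9²) = 44.81
|L(j41.5)| = 3.01 × 41.58 / 44.81 = 2.7929
20 log₁₀(2.7929) = 8.92 dB

8.9 dB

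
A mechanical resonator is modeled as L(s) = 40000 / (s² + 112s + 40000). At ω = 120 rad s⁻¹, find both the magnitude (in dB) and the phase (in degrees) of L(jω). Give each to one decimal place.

|(j120)² + 112(j120) + 40000| = |25600 + j13440| = 2.891e+04
|L(j120)| = 40000 / 2.891e+04 = 1.3834
20 log₁₀(1.3834) = 2.82 dB
∠[(j120)² + 112(j120) + 40000] = ∠[25600 + j13440] = 27.70°
∠L(j120) = −27.70° = -27.70°

|L| = 2.8 dB, ∠L = -27.7°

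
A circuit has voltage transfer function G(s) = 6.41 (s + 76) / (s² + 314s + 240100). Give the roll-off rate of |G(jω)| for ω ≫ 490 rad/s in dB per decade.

-20 dB/decade

With 1 zero and 2 poles, the high-frequency asymptotic slope is 20 × (1 − 2) = -20 dB/decade.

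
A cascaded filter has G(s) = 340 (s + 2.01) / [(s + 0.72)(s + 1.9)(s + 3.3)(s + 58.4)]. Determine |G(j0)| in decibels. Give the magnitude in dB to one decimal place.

8.3 dB

G(0) = 340 × 2.01 / (0.72 × 1.9 × 3.3 × 58.4) = 2.5922
20 log₁₀(2.5922) = 8.27 dB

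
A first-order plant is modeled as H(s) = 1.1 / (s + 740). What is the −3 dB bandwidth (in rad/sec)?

For a single-pole low-pass, the −3 dB point is at the pole: ω = 740 rad/sec.

740 rad/sec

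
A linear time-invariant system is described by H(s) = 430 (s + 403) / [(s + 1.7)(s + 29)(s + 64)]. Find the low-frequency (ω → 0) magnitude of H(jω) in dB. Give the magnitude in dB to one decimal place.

34.8 dB

H(0) = 430 × 403 / (1.7 × 29 × 64) = 54.922
20 log₁₀(54.922) = 34.79 dB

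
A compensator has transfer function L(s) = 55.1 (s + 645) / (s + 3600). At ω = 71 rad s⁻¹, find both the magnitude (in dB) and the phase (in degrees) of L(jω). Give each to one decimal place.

|j71 + 645| = √(71² + 645²) = 648.9
|j71 + 3600| = √(71² + 3600²) = 3601
|L(j71)| = 55.1 × 648.9 / 3601 = 9.9298
20 log₁₀(9.9298) = 19.94 dB
∠(j71 + 645) = arctan(71/645) = 6.28°
∠(j71 + 3600) = arctan(71/3600) = 1.13°
∠L(j71) = 6.28° − 1.13° = 5.15°

|L| = 19.9 dB, ∠L = 5.2°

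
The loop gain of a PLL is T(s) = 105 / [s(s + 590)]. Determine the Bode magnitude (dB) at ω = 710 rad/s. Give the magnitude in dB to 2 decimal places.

-75.91 dB

|j710 + 590| = √(710² + 590²) = 923.1
|j710| = 710
|T(j710)| = 105 / (923.1 × 710) = 0.0001602
20 log₁₀(0.0001602) = -75.907 dB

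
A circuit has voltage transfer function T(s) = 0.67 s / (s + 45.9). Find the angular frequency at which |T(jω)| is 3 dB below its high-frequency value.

45.9 rad/sec

For a single-pole high-pass, the −3 dB point is at the pole: ω = 45.9 rad/sec.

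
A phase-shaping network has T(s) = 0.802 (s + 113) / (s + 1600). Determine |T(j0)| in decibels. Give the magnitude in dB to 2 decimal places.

T(0) = 0.802 × 113 / 1600 = 0.056641
20 log₁₀(0.056641) = -24.937 dB

-24.94 dB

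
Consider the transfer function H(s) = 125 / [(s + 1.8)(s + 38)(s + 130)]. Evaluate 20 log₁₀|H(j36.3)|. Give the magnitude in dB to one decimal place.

|j36.3 + 1.8| = √(36.3² + 1.8²) = 36.34
|j36.3 + 38| = √(36.3² + 38²) = 52.55
|j36.3 + 130| = √(36.3² + 130²) = 135
|H(j36.3)| = 125 / (36.34 × 52.55 × 135) = 0.00048488
20 log₁₀(0.00048488) = -66.29 dB

-66.3 dB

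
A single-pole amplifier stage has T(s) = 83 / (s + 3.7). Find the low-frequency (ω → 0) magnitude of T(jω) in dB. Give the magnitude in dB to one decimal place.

T(0) = 83 / 3.7 = 22.432
20 log₁₀(22.432) = 27.02 dB

27.0 dB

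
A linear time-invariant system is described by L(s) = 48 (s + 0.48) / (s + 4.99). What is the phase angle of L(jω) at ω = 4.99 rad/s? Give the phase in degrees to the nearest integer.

40°

∠(j4.99 + 0.48) = arctan(4.99/0.48) = 84.51°
∠(j4.99 + 4.99) = arctan(4.99/4.99) = 45.00°
∠L(j4.99) = 84.51° − 45.00° = 39.51°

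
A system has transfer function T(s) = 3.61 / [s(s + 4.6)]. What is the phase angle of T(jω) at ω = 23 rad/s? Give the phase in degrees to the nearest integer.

-169°

∠(j23 + 4.6) = arctan(23/4.6) = 78.69°
∠(j23) = 90.00°
∠T(j23) = − (78.69° + 90.00°) = -168.69°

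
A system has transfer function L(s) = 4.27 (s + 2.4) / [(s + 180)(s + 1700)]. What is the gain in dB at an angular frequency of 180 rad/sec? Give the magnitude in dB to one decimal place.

-55.1 dB

|j180 + 2.4| = √(180² + 2.4²) = 180
|j180 + 180| = √(180² + 180²) = 254.6
|j180 + 1700| = √(180² + 1700²) = 1710
|L(j180)| = 4.27 × 180 / (254.6 × 1710) = 0.0017664
20 log₁₀(0.0017664) = -55.06 dB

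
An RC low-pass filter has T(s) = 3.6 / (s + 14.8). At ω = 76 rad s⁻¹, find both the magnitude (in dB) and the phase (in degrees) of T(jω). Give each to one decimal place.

|j76 + 14.8| = √(76² + 14.8²) = 77.43
|T(j76)| = 3.6 / 77.43 = 0.046495
20 log₁₀(0.046495) = -26.65 dB
∠(j76 + 14.8) = arctan(76/14.8) = 78.98°
∠T(j76) = −78.98° = -78.98°

|T| = -26.7 dB, ∠T = -79.0 deg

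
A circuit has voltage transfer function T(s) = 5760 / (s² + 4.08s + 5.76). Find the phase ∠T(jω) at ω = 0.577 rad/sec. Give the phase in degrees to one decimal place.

-23.5°

∠[(j0.577)² + 4.08(j0.577) + 5.76] = ∠[5.4271 + j2.3542] = 23.45°
∠T(j0.577) = −23.45° = -23.45°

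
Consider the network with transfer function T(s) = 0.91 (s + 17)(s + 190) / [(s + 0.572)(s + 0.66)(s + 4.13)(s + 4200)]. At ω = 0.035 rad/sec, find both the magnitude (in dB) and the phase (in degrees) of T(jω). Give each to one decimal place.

|j0.035 + 17| = √(0.035² + 17²) = 17
|j0.035 + 190| = √(0.035² + 190²) = 190
|j0.035 + 0.572| = √(0.035² + 0.572²) = 0.5731
|j0.035 + 0.66| = √(0.035² + 0.66²) = 0.6609
|j0.035 + 4.13| = √(0.035² + 4.13²) = 4.13
|j0.035 + 4200| = √(0.035² + 4200²) = 4200
|T(j0.035)| = 0.91 × 17 × 190 / (0.5731 × 0.6609 × 4.13 × 4200) = 0.44737
20 log₁₀(0.44737) = -6.99 dB
∠(j0.035 + 17) = arctan(0.035/17) = 0.12°
∠(j0.035 + 190) = arctan(0.035/190) = 0.01°
∠(j0.035 + 0.572) = arctan(0.035/0.572) = 3.50°
∠(j0.035 + 0.66) = arctan(0.035/0.66) = 3.04°
∠(j0.035 + 4.13) = arctan(0.035/4.13) = 0.49°
∠(j0.035 + 4200) = arctan(0.035/4200) = 0.00°
∠T(j0.035) = 0.12° + 0.01° − (3.50° + 3.04° + 0.49° + 0.00°) = -6.89°

|T| = -7.0 dB, ∠T = -6.9°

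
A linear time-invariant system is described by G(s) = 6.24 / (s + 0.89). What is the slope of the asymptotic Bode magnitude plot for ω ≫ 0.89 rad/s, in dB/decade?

-20 dB/decade

With 0 zeros and 1 pole, the high-frequency asymptotic slope is 20 × (0 − 1) = -20 dB/decade.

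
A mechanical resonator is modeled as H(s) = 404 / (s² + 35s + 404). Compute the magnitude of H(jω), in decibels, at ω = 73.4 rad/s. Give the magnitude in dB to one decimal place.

|(j73.4)² + 35(j73.4) + 404| = |-4983.6 + j2569| = 5607
|H(j73.4)| = 404 / 5607 = 0.072056
20 log₁₀(0.072056) = -22.85 dB

-22.8 dB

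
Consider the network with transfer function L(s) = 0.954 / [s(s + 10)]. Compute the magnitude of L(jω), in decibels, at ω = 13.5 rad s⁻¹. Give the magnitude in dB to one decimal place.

-47.5 dB

|j13.5 + 10| = √(13.5² + 10²) = 16.8
|j13.5| = 13.5
|L(j13.5)| = 0.954 / (16.8 × 13.5) = 0.0042063
20 log₁₀(0.0042063) = -47.52 dB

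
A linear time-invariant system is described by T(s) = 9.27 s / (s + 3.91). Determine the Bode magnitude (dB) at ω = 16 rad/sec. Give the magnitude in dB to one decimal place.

|j16| = 16
|j16 + 3.91| = √(16² + 3.91²) = 16.47
|T(j16)| = 9.27 × 16 / 16.47 = 9.005
20 log₁₀(9.005) = 19.09 dB

19.1 dB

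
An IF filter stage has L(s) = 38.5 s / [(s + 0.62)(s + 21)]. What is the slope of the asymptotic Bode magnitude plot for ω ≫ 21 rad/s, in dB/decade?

With 1 zero and 2 poles, the high-frequency asymptotic slope is 20 × (1 − 2) = -20 dB/decade.

-20 dB/decade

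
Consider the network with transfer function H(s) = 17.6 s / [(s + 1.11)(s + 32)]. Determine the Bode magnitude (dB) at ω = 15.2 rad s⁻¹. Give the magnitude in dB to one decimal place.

|j15.2| = 15.2
|j15.2 + 1.11| = √(15.2² + 1.11²) = 15.24
|j15.2 + 32| = √(15.2² + 32²) = 35.43
|H(j15.2)| = 17.6 × 15.2 / (15.24 × 35.43) = 0.49548
20 log₁₀(0.49548) = -6.10 dB

-6.1 dB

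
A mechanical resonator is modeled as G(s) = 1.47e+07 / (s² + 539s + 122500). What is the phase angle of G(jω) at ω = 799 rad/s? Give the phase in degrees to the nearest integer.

∠[(j799)² + 539(j799) + 122500] = ∠[-5.159e+05 + j4.3066e+05] = 140.15°
∠G(j799) = −140.15° = -140.15°

-140°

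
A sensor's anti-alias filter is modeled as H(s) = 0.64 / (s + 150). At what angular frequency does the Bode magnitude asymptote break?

150 rad/sec

The single real pole at s = −150 gives a corner at ω = 150 rad/sec.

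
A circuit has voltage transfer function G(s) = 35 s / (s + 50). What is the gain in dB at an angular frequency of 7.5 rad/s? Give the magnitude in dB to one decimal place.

14.3 dB

|j7.5| = 7.5
|j7.5 + 50| = √(7.5² + 50²) = 50.56
|G(j7.5)| = 35 × 7.5 / 50.56 = 5.1919
20 log₁₀(5.1919) = 14.31 dB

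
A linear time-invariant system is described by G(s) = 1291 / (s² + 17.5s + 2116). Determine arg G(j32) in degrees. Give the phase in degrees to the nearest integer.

∠[(j32)² + 17.5(j32) + 2116] = ∠[1092 + j560] = 27.15°
∠G(j32) = −27.15° = -27.15°

-27°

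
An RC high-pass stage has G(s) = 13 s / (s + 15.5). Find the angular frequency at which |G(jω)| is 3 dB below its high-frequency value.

15.5 rad/sec

For a single-pole high-pass, the −3 dB point is at the pole: ω = 15.5 rad/sec.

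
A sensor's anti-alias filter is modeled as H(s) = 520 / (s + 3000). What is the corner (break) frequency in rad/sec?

3000 rad/sec

The single real pole at s = −3000 gives a corner at ω = 3000 rad/sec.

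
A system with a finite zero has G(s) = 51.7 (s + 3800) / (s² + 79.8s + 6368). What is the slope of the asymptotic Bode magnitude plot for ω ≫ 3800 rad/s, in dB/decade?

With 1 zero and 2 poles, the high-frequency asymptotic slope is 20 × (1 − 2) = -20 dB/decade.

-20 dB/decade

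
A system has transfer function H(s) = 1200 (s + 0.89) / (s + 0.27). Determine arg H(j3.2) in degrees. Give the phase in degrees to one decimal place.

∠(j3.2 + 0.89) = arctan(3.2/0.89) = 74.46°
∠(j3.2 + 0.27) = arctan(3.2/0.27) = 85.18°
∠H(j3.2) = 74.46° − 85.18° = -10.72°

-10.7°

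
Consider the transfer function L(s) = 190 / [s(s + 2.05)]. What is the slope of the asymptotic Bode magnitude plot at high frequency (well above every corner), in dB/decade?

With 0 zeros and 2 poles, the high-frequency asymptotic slope is 20 × (0 − 2) = -40 dB/decade.

-40 dB/decade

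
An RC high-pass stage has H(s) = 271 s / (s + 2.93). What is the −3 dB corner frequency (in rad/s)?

2.93 rad/s

For a single-pole high-pass, the −3 dB point is at the pole: ω = 2.93 rad/s.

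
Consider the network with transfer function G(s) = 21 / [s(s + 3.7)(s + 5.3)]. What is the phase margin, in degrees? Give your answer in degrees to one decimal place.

Gain crossover: |G(jω)| = 1 at ω ≈ 1.01 rad/s.
∠G(j1.01) = −90° − arctan(1.01/3.7) − arctan(1.01/5.3) ≈ -116.17°
PM = 180° + (-116.17°) = 63.83°

63.8°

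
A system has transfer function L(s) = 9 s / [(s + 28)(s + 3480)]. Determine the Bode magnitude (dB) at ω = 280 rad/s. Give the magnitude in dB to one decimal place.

|j280| = 280
|j280 + 28| = √(280² + 28²) = 281.4
|j280 + 3480| = √(280² + 3480²) = 3491
|L(j280)| = 9 × 280 / (281.4 × 3491) = 0.0025651
20 log₁₀(0.0025651) = -51.82 dB

-51.8 dB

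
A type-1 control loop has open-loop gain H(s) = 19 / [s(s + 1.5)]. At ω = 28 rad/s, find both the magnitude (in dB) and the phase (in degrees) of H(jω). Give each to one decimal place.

|H| = -32.3 dB, ∠H = -176.9 deg

|j28 + 1.5| = √(28² + 1.5²) = 28.04
|j28| = 28
|H(j28)| = 19 / (28.04 × 28) = 0.0242
20 log₁₀(0.0242) = -32.32 dB
∠(j28 + 1.5) = arctan(28/1.5) = 86.93°
∠(j28) = 90.00°
∠H(j28) = − (86.93° + 90.00°) = -176.93°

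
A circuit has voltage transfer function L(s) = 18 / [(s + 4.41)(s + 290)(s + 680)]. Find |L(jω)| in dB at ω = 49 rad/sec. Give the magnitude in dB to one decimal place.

-114.8 dB

|j49 + 4.41| = √(49² + 4.41²) = 49.2
|j49 + 290| = √(49² + 290²) = 294.1
|j49 + 680| = √(49² + 680²) = 681.8
|L(j49)| = 18 / (49.2 × 294.1 × 681.8) = 1.8247e-06
20 log₁₀(1.8247e-06) = -114.78 dB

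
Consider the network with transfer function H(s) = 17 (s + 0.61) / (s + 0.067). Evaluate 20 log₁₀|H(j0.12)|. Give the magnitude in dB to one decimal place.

|j0.12 + 0.61| = √(0.12² + 0.61²) = 0.6217
|j0.12 + 0.067| = √(0.12² + 0.067²) = 0.1374
|H(j0.12)| = 17 × 0.6217 / 0.1374 = 76.899
20 log₁₀(76.899) = 37.72 dB

37.7 dB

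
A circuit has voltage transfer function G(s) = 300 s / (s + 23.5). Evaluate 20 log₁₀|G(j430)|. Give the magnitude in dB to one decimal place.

49.5 dB

|j430| = 430
|j430 + 23.5| = √(430² + 23.5²) = 430.6
|G(j430)| = 300 × 430 / 430.6 = 299.55
20 log₁₀(299.55) = 49.53 dB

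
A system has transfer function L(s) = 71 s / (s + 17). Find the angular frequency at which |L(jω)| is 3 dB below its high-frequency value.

17 rad/s

For a single-pole high-pass, the −3 dB point is at the pole: ω = 17 rad/s.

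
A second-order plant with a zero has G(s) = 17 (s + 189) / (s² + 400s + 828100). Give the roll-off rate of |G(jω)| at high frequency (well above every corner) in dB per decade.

With 1 zero and 2 poles, the high-frequency asymptotic slope is 20 × (1 − 2) = -20 dB/decade.

-20 dB/decade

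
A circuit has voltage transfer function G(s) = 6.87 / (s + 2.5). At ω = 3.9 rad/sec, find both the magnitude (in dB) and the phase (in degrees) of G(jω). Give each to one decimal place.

|j3.9 + 2.5| = √(3.9² + 2.5²) = 4.632
|G(j3.9)| = 6.87 / 4.632 = 1.483
20 log₁₀(1.483) = 3.42 dB
∠(j3.9 + 2.5) = arctan(3.9/2.5) = 57.34°
∠G(j3.9) = −57.34° = -57.34°

|G| = 3.4 dB, ∠G = -57.3 deg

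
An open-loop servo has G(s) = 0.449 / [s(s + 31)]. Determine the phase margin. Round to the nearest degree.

Gain crossover: |G(jω)| = 1 at ω ≈ 0.0145 rad/s.
∠G(j0.0145) = −90° − arctan(0.0145/31) ≈ -90.03°
PM = 180° + (-90.03°) = 89.97°

90°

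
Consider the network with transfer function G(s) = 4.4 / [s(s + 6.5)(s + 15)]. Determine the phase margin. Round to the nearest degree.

Gain crossover: |G(jω)| = 1 at ω ≈ 0.0451 rad s⁻¹.
∠G(j0.0451) = −90° − arctan(0.0451/6.5) − arctan(0.0451/15) ≈ -90.57°
PM = 180° + (-90.57°) = 89.43°

89°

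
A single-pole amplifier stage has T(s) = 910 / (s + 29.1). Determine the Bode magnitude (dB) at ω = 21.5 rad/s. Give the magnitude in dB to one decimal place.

28.0 dB

|j21.5 + 29.1| = √(21.5² + 29.1²) = 36.18
|T(j21.5)| = 910 / 36.18 = 25.151
20 log₁₀(25.151) = 28.01 dB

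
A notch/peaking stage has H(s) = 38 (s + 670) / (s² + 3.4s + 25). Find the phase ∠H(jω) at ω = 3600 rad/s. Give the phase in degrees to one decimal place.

-100.5°

∠(j3600 + 670) = arctan(3600/670) = 79.46°
∠[(j3600)² + 3.4(j3600) + 25] = ∠[-1.296e+07 + j12240] = 179.95°
∠H(j3600) = 79.46° − 179.95° = -100.49°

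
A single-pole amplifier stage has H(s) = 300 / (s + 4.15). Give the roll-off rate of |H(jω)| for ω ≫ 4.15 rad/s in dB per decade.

With 0 zeros and 1 pole, the high-frequency asymptotic slope is 20 × (0 − 1) = -20 dB/decade.

-20 dB/decade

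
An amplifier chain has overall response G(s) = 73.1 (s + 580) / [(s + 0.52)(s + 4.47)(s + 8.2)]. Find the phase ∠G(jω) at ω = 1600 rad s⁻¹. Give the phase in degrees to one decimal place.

-199.5°

∠(j1600 + 580) = arctan(1600/580) = 70.07°
∠(j1600 + 0.52) = arctan(1600/0.52) = 89.98°
∠(j1600 + 4.47) = arctan(1600/4.47) = 89.84°
∠(j1600 + 8.2) = arctan(1600/8.2) = 89.71°
∠G(j1600) = 70.07° − (89.98° + 89.84° + 89.71°) = -199.45°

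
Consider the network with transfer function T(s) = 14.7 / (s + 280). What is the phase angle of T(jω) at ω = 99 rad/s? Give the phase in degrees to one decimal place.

-19.5°

∠(j99 + 280) = arctan(99/280) = 19.47°
∠T(j99) = −19.47° = -19.47°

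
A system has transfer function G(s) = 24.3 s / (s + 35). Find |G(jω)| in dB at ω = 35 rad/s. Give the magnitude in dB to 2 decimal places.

24.70 dB

|j35| = 35
|j35 + 35| = √(35² + 35²) = 49.5
|G(j35)| = 24.3 × 35 / 49.5 = 17.183
20 log₁₀(17.183) = 24.702 dB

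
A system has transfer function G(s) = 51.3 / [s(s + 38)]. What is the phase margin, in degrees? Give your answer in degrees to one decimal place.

88.0°

Gain crossover: |G(jω)| = 1 at ω ≈ 1.35 rad/s.
∠G(j1.35) = −90° − arctan(1.35/38) ≈ -92.03°
PM = 180° + (-92.03°) = 87.97°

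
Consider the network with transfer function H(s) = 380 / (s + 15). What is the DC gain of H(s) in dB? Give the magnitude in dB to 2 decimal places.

H(0) = 380 / 15 = 25.333
20 log₁₀(25.333) = 28.074 dB

28.07 dB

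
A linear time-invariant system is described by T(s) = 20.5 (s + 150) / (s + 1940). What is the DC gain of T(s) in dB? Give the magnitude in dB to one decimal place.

T(0) = 20.5 × 150 / 1940 = 1.5851
20 log₁₀(1.5851) = 4.00 dB

4.0 dB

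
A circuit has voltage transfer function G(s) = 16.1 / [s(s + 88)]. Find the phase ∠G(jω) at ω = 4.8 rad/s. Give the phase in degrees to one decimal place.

∠(j4.8 + 88) = arctan(4.8/88) = 3.12°
∠(j4.8) = 90.00°
∠G(j4.8) = − (3.12° + 90.00°) = -93.12°

-93.1°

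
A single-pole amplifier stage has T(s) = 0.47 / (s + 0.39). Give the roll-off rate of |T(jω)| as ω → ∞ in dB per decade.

With 0 zeros and 1 pole, the high-frequency asymptotic slope is 20 × (0 − 1) = -20 dB/decade.

-20 dB/decade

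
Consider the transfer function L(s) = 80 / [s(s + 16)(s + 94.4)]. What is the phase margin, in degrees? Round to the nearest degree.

Gain crossover: |L(jω)| = 1 at ω ≈ 0.053 rad/sec.
∠L(j0.053) = −90° − arctan(0.053/16) − arctan(0.053/94.4) ≈ -90.22°
PM = 180° + (-90.22°) = 89.78°

90°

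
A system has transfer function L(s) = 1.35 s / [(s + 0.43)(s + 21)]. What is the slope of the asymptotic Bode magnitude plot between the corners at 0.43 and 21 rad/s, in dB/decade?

In this band the factors already past their corner are: 1 differentiator zero, pole at 0.43; net slope = 0 dB/decade.

0 dB/decade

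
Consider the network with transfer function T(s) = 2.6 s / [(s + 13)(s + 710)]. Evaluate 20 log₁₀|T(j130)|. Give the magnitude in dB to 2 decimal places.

|j130| = 130
|j130 + 13| = √(130² + 13²) = 130.6
|j130 + 710| = √(130² + 710²) = 721.8
|T(j130)| = 2.6 × 130 / (130.6 × 721.8) = 0.0035842
20 log₁₀(0.0035842) = -48.912 dB

-48.91 dB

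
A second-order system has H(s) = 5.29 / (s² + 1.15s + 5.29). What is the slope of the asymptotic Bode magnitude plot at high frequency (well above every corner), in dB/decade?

With 0 zeros and 2 poles, the high-frequency asymptotic slope is 20 × (0 − 2) = -40 dB/decade.

-40 dB/decade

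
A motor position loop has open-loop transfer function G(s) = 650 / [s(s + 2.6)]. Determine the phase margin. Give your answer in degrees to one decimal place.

5.8°

Gain crossover: |G(jω)| = 1 at ω ≈ 25.4 rad/sec.
∠G(j25.4) = −90° − arctan(25.4/2.6) ≈ -174.16°
PM = 180° + (-174.16°) = 5.84°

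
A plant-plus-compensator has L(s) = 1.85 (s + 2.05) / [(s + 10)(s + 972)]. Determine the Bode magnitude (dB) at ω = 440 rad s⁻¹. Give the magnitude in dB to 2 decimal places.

-55.22 dB

|j440 + 2.05| = √(440² + 2.05²) = 440
|j440 + 10| = √(440² + 10²) = 440.1
|j440 + 972| = √(440² + 972²) = 1067
|L(j440)| = 1.85 × 440 / (440.1 × 1067) = 0.0017335
20 log₁₀(0.0017335) = -55.222 dB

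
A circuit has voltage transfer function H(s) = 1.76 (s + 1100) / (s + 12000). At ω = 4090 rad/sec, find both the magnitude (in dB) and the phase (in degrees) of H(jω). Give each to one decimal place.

|H| = -4.6 dB, ∠H = 56.1 deg

|j4090 + 1100| = √(4090² + 1100²) = 4235
|j4090 + 12000| = √(4090² + 12000²) = 1.268e+04
|H(j4090)| = 1.76 × 4235 / 1.268e+04 = 0.58797
20 log₁₀(0.58797) = -4.61 dB
∠(j4090 + 1100) = arctan(4090/1100) = 74.95°
∠(j4090 + 12000) = arctan(4090/12000) = 18.82°
∠H(j4090) = 74.95° − 18.82° = 56.13°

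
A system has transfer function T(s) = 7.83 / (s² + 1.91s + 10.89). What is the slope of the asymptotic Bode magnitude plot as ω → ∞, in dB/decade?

-40 dB/decade

With 0 zeros and 2 poles, the high-frequency asymptotic slope is 20 × (0 − 2) = -40 dB/decade.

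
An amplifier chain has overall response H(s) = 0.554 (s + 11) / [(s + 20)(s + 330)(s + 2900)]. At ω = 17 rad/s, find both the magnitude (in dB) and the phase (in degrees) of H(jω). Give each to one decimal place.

|H| = -127.0 dB, ∠H = 13.4°

|j17 + 11| = √(17² + 11²) = 20.25
|j17 + 20| = √(17² + 20²) = 26.25
|j17 + 330| = √(17² + 330²) = 330.4
|j17 + 2900| = √(17² + 2900²) = 2900
|H(j17)| = 0.554 × 20.25 / (26.25 × 330.4 × 2900) = 4.4596e-07
20 log₁₀(4.4596e-07) = -127.01 dB
∠(j17 + 11) = arctan(17/11) = 57.09°
∠(j17 + 20) = arctan(17/20) = 40.36°
∠(j17 + 330) = arctan(17/330) = 2.95°
∠(j17 + 2900) = arctan(17/2900) = 0.34°
∠H(j17) = 57.09° − (40.36° + 2.95° + 0.34°) = 13.45°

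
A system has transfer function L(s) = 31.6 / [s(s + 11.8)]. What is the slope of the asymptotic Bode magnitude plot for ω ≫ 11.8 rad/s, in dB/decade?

-40 dB/decade

With 0 zeros and 2 poles, the high-frequency asymptotic slope is 20 × (0 − 2) = -40 dB/decade.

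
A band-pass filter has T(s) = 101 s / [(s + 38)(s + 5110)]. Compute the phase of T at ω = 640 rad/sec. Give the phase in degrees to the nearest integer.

∠(j640) = 90.00°
∠(j640 + 38) = arctan(640/38) = 86.60°
∠(j640 + 5110) = arctan(640/5110) = 7.14°
∠T(j640) = 90.00° − (86.60° + 7.14°) = -3.74°

-4 deg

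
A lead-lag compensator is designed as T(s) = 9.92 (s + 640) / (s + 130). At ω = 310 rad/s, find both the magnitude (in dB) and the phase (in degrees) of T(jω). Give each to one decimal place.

|j310 + 640| = √(310² + 640²) = 711.1
|j310 + 130| = √(310² + 130²) = 336.2
|T(j310)| = 9.92 × 711.1 / 336.2 = 20.985
20 log₁₀(20.985) = 26.44 dB
∠(j310 + 640) = arctan(310/640) = 25.84°
∠(j310 + 130) = arctan(310/130) = 67.25°
∠T(j310) = 25.84° − 67.25° = -41.40°

|T| = 26.4 dB, ∠T = -41.4°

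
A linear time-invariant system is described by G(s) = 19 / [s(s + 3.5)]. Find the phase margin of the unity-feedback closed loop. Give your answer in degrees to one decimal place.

43.3 deg

Gain crossover: |G(jω)| = 1 at ω ≈ 3.72 rad s⁻¹.
∠G(j3.72) = −90° − arctan(3.72/3.5) ≈ -136.74°
PM = 180° + (-136.74°) = 43.26°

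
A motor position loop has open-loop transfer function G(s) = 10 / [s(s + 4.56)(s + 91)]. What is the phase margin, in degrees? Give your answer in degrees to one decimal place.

89.7°

Gain crossover: |G(jω)| = 1 at ω ≈ 0.0241 rad/s.
∠G(j0.0241) = −90° − arctan(0.0241/4.56) − arctan(0.0241/91) ≈ -90.32°
PM = 180° + (-90.32°) = 89.68°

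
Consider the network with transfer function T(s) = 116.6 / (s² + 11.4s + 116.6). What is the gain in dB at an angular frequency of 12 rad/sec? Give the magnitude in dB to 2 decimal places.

-1.56 dB

|(j12)² + 11.4(j12) + 116.6| = |-27.4 + j136.8| = 139.5
|T(j12)| = 116.6 / 139.5 = 0.83574
20 log₁₀(0.83574) = -1.559 dB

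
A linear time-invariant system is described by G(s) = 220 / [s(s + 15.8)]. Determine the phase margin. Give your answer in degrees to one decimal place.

54.4°

Gain crossover: |G(jω)| = 1 at ω ≈ 11.3 rad/sec.
∠G(j11.3) = −90° − arctan(11.3/15.8) ≈ -125.62°
PM = 180° + (-125.62°) = 54.38°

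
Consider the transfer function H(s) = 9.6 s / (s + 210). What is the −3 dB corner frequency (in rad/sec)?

210 rad/sec

For a single-pole high-pass, the −3 dB point is at the pole: ω = 210 rad/sec.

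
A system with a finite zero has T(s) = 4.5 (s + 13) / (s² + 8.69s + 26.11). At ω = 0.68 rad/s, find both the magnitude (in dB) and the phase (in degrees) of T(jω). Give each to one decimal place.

|j0.68 + 13| = √(0.68² + 13²) = 13.02
|(j0.68)² + 8.69(j0.68) + 26.11| = |25.648 + j5.9092| = 26.32
|T(j0.68)| = 4.5 × 13.02 / 26.32 = 2.2257
20 log₁₀(2.2257) = 6.95 dB
∠(j0.68 + 13) = arctan(0.68/13) = 2.99°
∠[(j0.68)² + 8.69(j0.68) + 26.11] = ∠[25.648 + j5.9092] = 12.97°
∠T(j0.68) = 2.99° − 12.97° = -9.98°

|T| = 6.9 dB, ∠T = -10.0 deg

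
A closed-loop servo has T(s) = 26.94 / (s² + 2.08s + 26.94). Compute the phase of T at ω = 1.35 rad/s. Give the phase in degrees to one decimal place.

∠[(j1.35)² + 2.08(j1.35) + 26.94] = ∠[25.117 + j2.808] = 6.38°
∠T(j1.35) = −6.38° = -6.38°

-6.4°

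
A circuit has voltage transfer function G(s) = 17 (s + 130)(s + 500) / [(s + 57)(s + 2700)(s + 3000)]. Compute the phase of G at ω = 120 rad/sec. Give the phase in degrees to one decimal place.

-13.2°

∠(j120 + 130) = arctan(120/130) = 42.71°
∠(j120 + 500) = arctan(120/500) = 13.50°
∠(j120 + 57) = arctan(120/57) = 64.59°
∠(j120 + 2700) = arctan(120/2700) = 2.54°
∠(j120 + 3000) = arctan(120/3000) = 2.29°
∠G(j120) = 42.71° + 13.50° − (64.59° + 2.54° + 2.29°) = -13.22°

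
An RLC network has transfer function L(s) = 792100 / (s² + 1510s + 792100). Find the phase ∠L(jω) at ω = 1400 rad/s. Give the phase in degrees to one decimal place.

∠[(j1400)² + 1510(j1400) + 792100] = ∠[-1.1679e+06 + j2.114e+06] = 118.92°
∠L(j1400) = −118.92° = -118.92°

-118.9°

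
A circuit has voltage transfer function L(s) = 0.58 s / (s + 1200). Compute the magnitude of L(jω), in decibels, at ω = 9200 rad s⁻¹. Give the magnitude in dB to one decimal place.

-4.8 dB

|j9200| = 9200
|j9200 + 1200| = √(9200² + 1200²) = 9278
|L(j9200)| = 0.58 × 9200 / 9278 = 0.57513
20 log₁₀(0.57513) = -4.80 dB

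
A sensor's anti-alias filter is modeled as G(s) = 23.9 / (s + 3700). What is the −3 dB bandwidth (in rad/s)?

3700 rad/s

For a single-pole low-pass, the −3 dB point is at the pole: ω = 3700 rad/s.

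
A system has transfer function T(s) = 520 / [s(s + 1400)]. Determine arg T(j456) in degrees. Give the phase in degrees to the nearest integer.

-108°

∠(j456 + 1400) = arctan(456/1400) = 18.04°
∠(j456) = 90.00°
∠T(j456) = − (18.04° + 90.00°) = -108.04°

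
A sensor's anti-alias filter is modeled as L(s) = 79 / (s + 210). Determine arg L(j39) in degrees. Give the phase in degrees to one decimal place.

∠(j39 + 210) = arctan(39/210) = 10.52°
∠L(j39) = −10.52° = -10.52°

-10.5 deg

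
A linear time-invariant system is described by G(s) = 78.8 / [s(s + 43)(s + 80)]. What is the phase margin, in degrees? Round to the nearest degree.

Gain crossover: |G(jω)| = 1 at ω ≈ 0.0229 rad/sec.
∠G(j0.0229) = −90° − arctan(0.0229/43) − arctan(0.0229/80) ≈ -90.05°
PM = 180° + (-90.05°) = 89.95°

90°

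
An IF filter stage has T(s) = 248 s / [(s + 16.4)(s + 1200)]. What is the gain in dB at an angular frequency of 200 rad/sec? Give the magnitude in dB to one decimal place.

-13.8 dB

|j200| = 200
|j200 + 16.4| = √(200² + 16.4²) = 200.7
|j200 + 1200| = √(200² + 1200²) = 1217
|T(j200)| = 248 × 200 / (200.7 × 1217) = 0.20317
20 log₁₀(0.20317) = -13.84 dB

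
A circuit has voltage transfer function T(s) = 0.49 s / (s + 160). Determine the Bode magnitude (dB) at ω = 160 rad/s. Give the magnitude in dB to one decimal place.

|j160| = 160
|j160 + 160| = √(160² + 160²) = 226.3
|T(j160)| = 0.49 × 160 / 226.3 = 0.34648
20 log₁₀(0.34648) = -9.21 dB

-9.2 dB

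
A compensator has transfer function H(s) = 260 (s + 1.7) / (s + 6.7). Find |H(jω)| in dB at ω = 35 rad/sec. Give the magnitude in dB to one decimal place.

48.2 dB

|j35 + 1.7| = √(35² + 1.7²) = 35.04
|j35 + 6.7| = √(35² + 6.7²) = 35.64
|H(j35)| = 260 × 35.04 / 35.64 = 255.66
20 log₁₀(255.66) = 48.15 dB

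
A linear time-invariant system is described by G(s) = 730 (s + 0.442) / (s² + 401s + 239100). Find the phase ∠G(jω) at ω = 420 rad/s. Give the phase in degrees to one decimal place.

∠(j420 + 0.442) = arctan(420/0.442) = 89.94°
∠[(j420)² + 401(j420) + 239100] = ∠[62700 + j1.6842e+05] = 69.58°
∠G(j420) = 89.94° − 69.58° = 20.36°

20.4°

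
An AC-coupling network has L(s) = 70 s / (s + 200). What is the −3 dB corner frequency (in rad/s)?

200 rad/s

For a single-pole high-pass, the −3 dB point is at the pole: ω = 200 rad/s.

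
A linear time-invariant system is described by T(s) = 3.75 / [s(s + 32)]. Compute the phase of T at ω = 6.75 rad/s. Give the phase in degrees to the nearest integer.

∠(j6.75 + 32) = arctan(6.75/32) = 11.91°
∠(j6.75) = 90.00°
∠T(j6.75) = − (11.91° + 90.00°) = -101.91°

-102 deg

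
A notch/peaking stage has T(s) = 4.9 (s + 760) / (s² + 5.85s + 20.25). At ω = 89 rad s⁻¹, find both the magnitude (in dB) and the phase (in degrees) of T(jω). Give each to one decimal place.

|T| = -6.5 dB, ∠T = -169.6°

|j89 + 760| = √(89² + 760²) = 765.2
|(j89)² + 5.85(j89) + 20.25| = |-7900.8 + j520.65| = 7918
|T(j89)| = 4.9 × 765.2 / 7918 = 0.47354
20 log₁₀(0.47354) = -6.49 dB
∠(j89 + 760) = arctan(89/760) = 6.68°
∠[(j89)² + 5.85(j89) + 20.25] = ∠[-7900.8 + j520.65] = 176.23°
∠T(j89) = 6.68° − 176.23° = -169.55°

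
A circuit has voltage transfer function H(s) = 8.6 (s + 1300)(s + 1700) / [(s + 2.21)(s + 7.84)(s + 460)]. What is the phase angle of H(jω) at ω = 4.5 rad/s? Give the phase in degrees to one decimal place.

∠(j4.5 + 1300) = arctan(4.5/1300) = 0.20°
∠(j4.5 + 1700) = arctan(4.5/1700) = 0.15°
∠(j4.5 + 2.21) = arctan(4.5/2.21) = 63.84°
∠(j4.5 + 7.84) = arctan(4.5/7.84) = 29.85°
∠(j4.5 + 460) = arctan(4.5/460) = 0.56°
∠H(j4.5) = 0.20° + 0.15° − (63.84° + 29.85° + 0.56°) = -93.91°

-93.9°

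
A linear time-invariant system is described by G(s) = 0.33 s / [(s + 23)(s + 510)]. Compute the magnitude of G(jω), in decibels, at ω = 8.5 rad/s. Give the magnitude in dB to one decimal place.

|j8.5| = 8.5
|j8.5 + 23| = √(8.5² + 23²) = 24.52
|j8.5 + 510| = √(8.5² + 510²) = 510.1
|G(j8.5)| = 0.33 × 8.5 / (24.52 × 510.1) = 0.00022427
20 log₁₀(0.00022427) = -72.98 dB

-73.0 dB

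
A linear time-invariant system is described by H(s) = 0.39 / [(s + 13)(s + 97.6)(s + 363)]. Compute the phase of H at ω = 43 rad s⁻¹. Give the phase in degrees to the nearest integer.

∠(j43 + 13) = arctan(43/13) = 73.18°
∠(j43 + 97.6) = arctan(43/97.6) = 23.78°
∠(j43 + 363) = arctan(43/363) = 6.76°
∠H(j43) = − (73.18° + 23.78° + 6.76°) = -103.71°

-104 deg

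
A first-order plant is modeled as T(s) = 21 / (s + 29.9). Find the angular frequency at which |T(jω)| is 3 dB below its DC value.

29.9 rad/s

For a single-pole low-pass, the −3 dB point is at the pole: ω = 29.9 rad/s.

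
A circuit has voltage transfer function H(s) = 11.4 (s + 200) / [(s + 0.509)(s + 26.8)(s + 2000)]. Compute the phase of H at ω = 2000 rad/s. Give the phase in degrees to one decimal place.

∠(j2000 + 200) = arctan(2000/200) = 84.29°
∠(j2000 + 0.509) = arctan(2000/0.509) = 89.99°
∠(j2000 + 26.8) = arctan(2000/26.8) = 89.23°
∠(j2000 + 2000) = arctan(2000/2000) = 45.00°
∠H(j2000) = 84.29° − (89.99° + 89.23° + 45.00°) = -139.93°

-139.9°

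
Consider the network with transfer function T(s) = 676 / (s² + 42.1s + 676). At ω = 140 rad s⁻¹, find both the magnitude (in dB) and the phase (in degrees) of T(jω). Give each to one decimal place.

|T| = -29.3 dB, ∠T = -162.7°

|(j140)² + 42.1(j140) + 676| = |-18924 + j5894| = 1.982e+04
|T(j140)| = 676 / 1.982e+04 = 0.034106
20 log₁₀(0.034106) = -29.34 dB
∠[(j140)² + 42.1(j140) + 676] = ∠[-18924 + j5894] = 162.70°
∠T(j140) = −162.70° = -162.70°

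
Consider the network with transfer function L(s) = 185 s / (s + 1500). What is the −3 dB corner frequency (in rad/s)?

For a single-pole high-pass, the −3 dB point is at the pole: ω = 1500 rad/s.

1500 rad/s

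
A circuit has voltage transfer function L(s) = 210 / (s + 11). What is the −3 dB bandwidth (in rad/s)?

11 rad/s

For a single-pole low-pass, the −3 dB point is at the pole: ω = 11 rad/s.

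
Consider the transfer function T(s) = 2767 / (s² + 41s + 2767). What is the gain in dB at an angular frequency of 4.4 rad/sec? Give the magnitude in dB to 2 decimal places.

0.04 dB

|(j4.4)² + 41(j4.4) + 2767| = |2747.6 + j180.4| = 2754
|T(j4.4)| = 2767 / 2754 = 1.0049
20 log₁₀(1.0049) = 0.042 dB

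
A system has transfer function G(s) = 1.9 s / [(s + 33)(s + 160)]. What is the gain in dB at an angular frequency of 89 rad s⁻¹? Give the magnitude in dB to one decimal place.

-40.2 dB

|j89| = 89
|j89 + 33| = √(89² + 33²) = 94.92
|j89 + 160| = √(89² + 160²) = 183.1
|G(j89)| = 1.9 × 89 / (94.92 × 183.1) = 0.0097302
20 log₁₀(0.0097302) = -40.24 dB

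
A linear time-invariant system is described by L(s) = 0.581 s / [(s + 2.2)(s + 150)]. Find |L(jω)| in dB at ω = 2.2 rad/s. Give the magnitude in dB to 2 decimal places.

-51.25 dB

|j2.2| = 2.2
|j2.2 + 2.2| = √(2.2² + 2.2²) = 3.111
|j2.2 + 150| = √(2.2² + 150²) = 150
|L(j2.2)| = 0.581 × 2.2 / (3.111 × 150) = 0.0027386
20 log₁₀(0.0027386) = -51.250 dB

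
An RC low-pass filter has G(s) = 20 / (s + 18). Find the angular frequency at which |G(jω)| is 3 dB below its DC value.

For a single-pole low-pass, the −3 dB point is at the pole: ω = 18 rad/s.

18 rad/s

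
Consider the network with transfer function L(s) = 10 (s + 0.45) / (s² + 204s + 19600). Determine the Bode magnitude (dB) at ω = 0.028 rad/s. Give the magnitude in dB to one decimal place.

|j0.028 + 0.45| = √(0.028² + 0.45²) = 0.4509
|(j0.028)² + 204(j0.028) + 19600| = |19600 + j5.712| = 1.96e+04
|L(j0.028)| = 10 × 0.4509 / 1.96e+04 = 0.00023004
20 log₁₀(0.00023004) = -72.76 dB

-72.8 dB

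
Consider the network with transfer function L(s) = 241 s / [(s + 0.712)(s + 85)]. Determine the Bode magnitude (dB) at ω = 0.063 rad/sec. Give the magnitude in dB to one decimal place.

-12.0 dB

|j0.063| = 0.063
|j0.063 + 0.712| = √(0.063² + 0.712²) = 0.7148
|j0.063 + 85| = √(0.063² + 85²) = 85
|L(j0.063)| = 241 × 0.063 / (0.7148 × 85) = 0.2499
20 log₁₀(0.2499) = -12.04 dB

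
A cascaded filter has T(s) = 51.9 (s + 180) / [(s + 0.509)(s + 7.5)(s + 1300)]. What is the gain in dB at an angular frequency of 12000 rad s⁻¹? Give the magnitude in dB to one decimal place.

-128.9 dB

|j12000 + 180| = √(12000² + 180²) = 1.2e+04
|j12000 + 0.509| = √(12000² + 0.509²) = 1.2e+04
|j12000 + 7.5| = √(12000² + 7.5²) = 1.2e+04
|j12000 + 1300| = √(12000² + 1300²) = 1.207e+04
|T(j12000)| = 51.9 × 1.2e+04 / (1.2e+04 × 1.2e+04 × 1.207e+04) = 3.5836e-07
20 log₁₀(3.5836e-07) = -128.91 dB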